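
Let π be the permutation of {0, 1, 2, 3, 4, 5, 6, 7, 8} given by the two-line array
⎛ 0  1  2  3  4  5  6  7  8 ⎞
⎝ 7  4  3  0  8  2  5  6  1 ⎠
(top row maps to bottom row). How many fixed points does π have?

0

No element satisfies π(x) = x, so there are 0 fixed points.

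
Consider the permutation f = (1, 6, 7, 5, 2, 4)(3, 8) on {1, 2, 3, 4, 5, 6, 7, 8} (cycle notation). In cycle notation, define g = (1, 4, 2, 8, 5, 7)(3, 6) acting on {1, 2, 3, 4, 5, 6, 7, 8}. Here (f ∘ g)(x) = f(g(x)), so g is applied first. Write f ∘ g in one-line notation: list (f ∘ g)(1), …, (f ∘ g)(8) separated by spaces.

1 3 7 4 5 8 6 2

Chase each element through g then f: 1 → 4 → 1; 2 → 8 → 3; 3 → 6 → 7; 4 → 2 → 4; 5 → 7 → 5; 6 → 3 → 8; 7 → 1 → 6; 8 → 5 → 2.
Collecting the images, f ∘ g = [1 3 7 4 5 8 6 2].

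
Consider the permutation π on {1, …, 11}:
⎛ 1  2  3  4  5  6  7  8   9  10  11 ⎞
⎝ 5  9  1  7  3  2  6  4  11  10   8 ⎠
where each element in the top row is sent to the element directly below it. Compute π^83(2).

Tracing 2 → 9 → … returns to 2 after 7 steps, so 2 lies in a 7-cycle (2 9 11 8 4 7 6).
On a 7-cycle, π^7 is the identity, so π^83 = π^6 there (83 ≡ 6 mod 7).
Advancing 6 steps from 2: 2 → 9 → 11 → 8 → 4 → 7 → 6.

6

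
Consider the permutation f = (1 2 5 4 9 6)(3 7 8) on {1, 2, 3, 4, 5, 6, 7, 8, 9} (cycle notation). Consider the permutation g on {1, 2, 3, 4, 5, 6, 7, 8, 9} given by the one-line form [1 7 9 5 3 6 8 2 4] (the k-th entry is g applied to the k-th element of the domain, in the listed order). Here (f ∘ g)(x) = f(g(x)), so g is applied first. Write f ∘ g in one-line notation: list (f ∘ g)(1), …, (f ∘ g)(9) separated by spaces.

2 8 6 4 7 1 3 5 9

(f ∘ g)(x) = f(g(x)). Computing each image: f(g(1)) = f(1) = 2, f(g(2)) = f(7) = 8, f(g(3)) = f(9) = 6, f(g(4)) = f(5) = 4, f(g(5)) = f(3) = 7, f(g(6)) = f(6) = 1, f(g(7)) = f(8) = 3, f(g(8)) = f(2) = 5, f(g(9)) = f(4) = 9.
Hence f ∘ g = [2 8 6 4 7 1 3 5 9].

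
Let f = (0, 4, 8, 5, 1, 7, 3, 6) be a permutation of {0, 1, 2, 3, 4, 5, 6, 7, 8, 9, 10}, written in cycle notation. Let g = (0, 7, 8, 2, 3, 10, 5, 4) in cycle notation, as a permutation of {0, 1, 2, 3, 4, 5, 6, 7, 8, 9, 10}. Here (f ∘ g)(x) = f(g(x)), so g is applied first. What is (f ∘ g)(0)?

(f ∘ g)(0) = f(g(0)). g(0) = 7, then f(7) = 3. So (f ∘ g)(0) = 3.

3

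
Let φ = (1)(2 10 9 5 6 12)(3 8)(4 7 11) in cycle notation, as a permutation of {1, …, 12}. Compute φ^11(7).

4

7 lies in the 3-cycle (4 7 11).
Powers repeat with period 3 on this cycle, and 11 mod 3 = 2, so φ^11(7) = φ^2(7).
Stepping 2 places around the cycle: 7 → 11 → 4.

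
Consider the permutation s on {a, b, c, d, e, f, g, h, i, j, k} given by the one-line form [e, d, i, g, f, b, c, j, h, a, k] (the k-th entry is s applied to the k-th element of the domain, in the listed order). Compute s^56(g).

e

Tracing g → c → … returns to g after 10 steps, so g lies in a 10-cycle (a, e, f, b, d, g, c, i, h, j).
Since the cycle has length 10, s^56 acts on it the same as s^6 (56 mod 10 = 6).
Advancing 6 steps from g: g → c → i → h → j → a → e.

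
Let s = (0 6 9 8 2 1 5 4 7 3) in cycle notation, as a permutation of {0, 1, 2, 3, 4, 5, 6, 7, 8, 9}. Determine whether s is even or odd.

The cycle lengths are 10.
A cycle of length ℓ contributes ℓ−1 transpositions, so s is a product of 9 transpositions — odd.

odd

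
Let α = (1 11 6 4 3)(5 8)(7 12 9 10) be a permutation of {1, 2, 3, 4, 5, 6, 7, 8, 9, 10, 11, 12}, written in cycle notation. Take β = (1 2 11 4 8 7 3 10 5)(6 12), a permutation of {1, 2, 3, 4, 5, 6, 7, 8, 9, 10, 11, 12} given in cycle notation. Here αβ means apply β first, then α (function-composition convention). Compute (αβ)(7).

1

(αβ)(7) = α(β(7)). β(7) = 3, then α(3) = 1. So (αβ)(7) = 1.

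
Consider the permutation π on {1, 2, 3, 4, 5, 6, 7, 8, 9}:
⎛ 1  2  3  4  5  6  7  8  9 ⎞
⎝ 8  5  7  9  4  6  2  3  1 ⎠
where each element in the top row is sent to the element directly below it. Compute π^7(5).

Tracing 5 → 4 → … returns to 5 after 8 steps, so 5 lies in an 8-cycle (1 8 3 7 2 5 4 9).
Advancing 7 steps from 5: 5 → 4 → 9 → 1 → 8 → 3 → 7 → 2.

2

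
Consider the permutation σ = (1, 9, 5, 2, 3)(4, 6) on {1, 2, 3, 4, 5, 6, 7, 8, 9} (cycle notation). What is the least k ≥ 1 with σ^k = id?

10

The cycle type of σ is (5, 2, 1, 1).
Since disjoint cycles commute, ord(σ) = lcm(5, 2) = 10.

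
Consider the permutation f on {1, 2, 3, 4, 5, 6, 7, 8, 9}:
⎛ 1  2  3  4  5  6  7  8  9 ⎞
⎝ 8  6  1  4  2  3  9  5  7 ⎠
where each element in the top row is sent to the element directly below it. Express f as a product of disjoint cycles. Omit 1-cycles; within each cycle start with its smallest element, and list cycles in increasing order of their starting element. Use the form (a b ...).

Start at 1 and follow images: 1 → 8 → 5 → 2 → 6 → 3 → 1, giving the cycle (1 8 5 2 6 3).
Repeating from the next unused element and collecting all non-trivial cycles gives (1 8 5 2 6 3)(7 9).

(1 8 5 2 6 3)(7 9)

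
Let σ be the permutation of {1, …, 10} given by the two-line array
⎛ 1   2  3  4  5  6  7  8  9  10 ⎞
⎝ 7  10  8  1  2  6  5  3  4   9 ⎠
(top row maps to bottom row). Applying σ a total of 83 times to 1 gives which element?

4

Tracing 1 → 7 → … returns to 1 after 7 steps, so 1 lies in a 7-cycle (1 7 5 2 10 9 4).
On a 7-cycle, σ^7 is the identity, so σ^83 = σ^6 there (83 ≡ 6 mod 7).
Advancing 6 steps from 1: 1 → 7 → 5 → 2 → 10 → 9 → 4.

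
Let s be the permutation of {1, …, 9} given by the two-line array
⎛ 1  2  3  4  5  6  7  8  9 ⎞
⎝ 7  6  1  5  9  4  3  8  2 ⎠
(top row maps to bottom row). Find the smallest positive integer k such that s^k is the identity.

Decomposing into disjoint cycles gives cycle lengths 5, 3, 1.
The order of s is the least common multiple of its cycle lengths: lcm(5, 3) = 15.

15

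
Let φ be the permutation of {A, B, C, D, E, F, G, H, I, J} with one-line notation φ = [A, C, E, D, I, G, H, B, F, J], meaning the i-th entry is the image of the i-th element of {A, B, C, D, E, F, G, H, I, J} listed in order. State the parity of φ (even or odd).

In disjoint-cycle form the cycle lengths are 7, 1, 1, 1.
A cycle is odd iff its length is even; φ has 0 even-length cycles, so sgn(φ) = (−1)^0 and φ is even.

even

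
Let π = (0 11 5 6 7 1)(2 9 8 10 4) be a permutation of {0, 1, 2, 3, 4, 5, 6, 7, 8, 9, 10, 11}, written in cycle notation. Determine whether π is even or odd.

The cycle lengths are 6, 5, 1.
A cycle is odd iff its length is even; π has 1 even-length cycle, so sgn(π) = (−1)^1 and π is odd.

odd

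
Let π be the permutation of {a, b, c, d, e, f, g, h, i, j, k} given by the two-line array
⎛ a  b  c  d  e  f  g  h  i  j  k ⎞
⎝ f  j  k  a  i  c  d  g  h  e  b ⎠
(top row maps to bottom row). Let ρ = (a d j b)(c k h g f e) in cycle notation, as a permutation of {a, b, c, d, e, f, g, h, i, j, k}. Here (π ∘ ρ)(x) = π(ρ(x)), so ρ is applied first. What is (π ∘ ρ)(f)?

i

(π ∘ ρ)(f) = π(ρ(f)). ρ(f) = e, then π(e) = i. So (π ∘ ρ)(f) = i.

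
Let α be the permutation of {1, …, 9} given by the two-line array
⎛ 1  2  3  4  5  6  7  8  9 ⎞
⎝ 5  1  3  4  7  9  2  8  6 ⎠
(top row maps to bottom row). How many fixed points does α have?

3

The fixed points (elements with α(x) = x) are {3, 4, 8}, so there are 3.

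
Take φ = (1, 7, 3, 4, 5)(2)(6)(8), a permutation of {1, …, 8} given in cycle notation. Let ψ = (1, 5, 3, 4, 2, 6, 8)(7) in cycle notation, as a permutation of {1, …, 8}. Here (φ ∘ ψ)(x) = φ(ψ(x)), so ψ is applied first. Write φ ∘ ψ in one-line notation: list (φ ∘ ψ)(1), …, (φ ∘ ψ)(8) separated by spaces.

1 6 5 2 4 8 3 7

(φ ∘ ψ)(x) = φ(ψ(x)). Computing each image: φ(ψ(1)) = φ(5) = 1, φ(ψ(2)) = φ(6) = 6, φ(ψ(3)) = φ(4) = 5, φ(ψ(4)) = φ(2) = 2, φ(ψ(5)) = φ(3) = 4, φ(ψ(6)) = φ(8) = 8, φ(ψ(7)) = φ(7) = 3, φ(ψ(8)) = φ(1) = 7.
Hence φ ∘ ψ = [1 6 5 2 4 8 3 7].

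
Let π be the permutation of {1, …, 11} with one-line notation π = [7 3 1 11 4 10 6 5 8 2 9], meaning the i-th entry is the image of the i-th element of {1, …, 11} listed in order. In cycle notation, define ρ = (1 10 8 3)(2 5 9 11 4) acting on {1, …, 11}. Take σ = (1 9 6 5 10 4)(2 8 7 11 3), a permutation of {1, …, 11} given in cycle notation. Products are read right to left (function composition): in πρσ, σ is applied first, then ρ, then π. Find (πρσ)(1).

Chase 1: σ(1) = 9; ρ(9) = 11; π(11) = 9. Hence (πρσ)(1) = 9.

9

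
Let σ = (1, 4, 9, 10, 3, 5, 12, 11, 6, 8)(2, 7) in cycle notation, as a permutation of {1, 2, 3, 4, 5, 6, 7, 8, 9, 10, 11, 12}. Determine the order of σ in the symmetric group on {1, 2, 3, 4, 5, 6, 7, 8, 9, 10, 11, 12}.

10

The cycle type of σ is (10, 2).
Since disjoint cycles commute, ord(σ) = lcm(10, 2) = 10.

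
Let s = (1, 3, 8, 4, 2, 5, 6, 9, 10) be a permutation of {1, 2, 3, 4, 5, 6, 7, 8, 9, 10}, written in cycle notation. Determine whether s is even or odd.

even

The cycle lengths are 9, 1.
A cycle of length ℓ contributes ℓ−1 transpositions, so s is a product of 8 transpositions — even.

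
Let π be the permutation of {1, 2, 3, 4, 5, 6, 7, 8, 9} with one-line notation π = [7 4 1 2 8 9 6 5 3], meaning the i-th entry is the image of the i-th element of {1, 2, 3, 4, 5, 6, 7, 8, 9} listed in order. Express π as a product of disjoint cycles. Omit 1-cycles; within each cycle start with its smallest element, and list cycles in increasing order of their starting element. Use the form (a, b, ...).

Start at 1 and follow images: 1 → 7 → 6 → 9 → 3 → 1, giving the cycle (1, 7, 6, 9, 3).
Repeating from the next unused element and collecting all non-trivial cycles gives (1, 7, 6, 9, 3)(2, 4)(5, 8).

(1, 7, 6, 9, 3)(2, 4)(5, 8)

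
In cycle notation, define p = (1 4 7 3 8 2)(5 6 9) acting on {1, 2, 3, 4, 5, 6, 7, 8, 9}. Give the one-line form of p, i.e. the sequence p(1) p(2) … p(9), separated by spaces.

4 1 8 7 6 9 3 2 5

Image by image: 1→4, 2→1, 3→8, 4→7, 5→6, 6→9, 7→3, 8→2, 9→5.
Listing these in domain order gives 4 1 8 7 6 9 3 2 5.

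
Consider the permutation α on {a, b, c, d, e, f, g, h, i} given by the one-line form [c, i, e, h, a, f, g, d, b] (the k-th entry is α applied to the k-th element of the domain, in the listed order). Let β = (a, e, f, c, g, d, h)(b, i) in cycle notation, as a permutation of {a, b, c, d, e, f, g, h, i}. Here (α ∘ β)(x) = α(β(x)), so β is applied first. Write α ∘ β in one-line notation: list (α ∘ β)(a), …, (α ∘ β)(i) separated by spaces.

a b g d f e h c i

(α ∘ β)(x) = α(β(x)). Computing each image: α(β(a)) = α(e) = a, α(β(b)) = α(i) = b, α(β(c)) = α(g) = g, α(β(d)) = α(h) = d, α(β(e)) = α(f) = f, α(β(f)) = α(c) = e, α(β(g)) = α(d) = h, α(β(h)) = α(a) = c, α(β(i)) = α(b) = i.
Hence α ∘ β = [a b g d f e h c i].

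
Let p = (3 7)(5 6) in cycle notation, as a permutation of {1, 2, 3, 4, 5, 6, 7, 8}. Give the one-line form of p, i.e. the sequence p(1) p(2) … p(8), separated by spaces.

1 2 7 4 6 5 3 8

Image by image: 1→1, 2→2, 3→7, 4→4, 5→6, 6→5, 7→3, 8→8.
Listing these in domain order gives 1 2 7 4 6 5 3 8.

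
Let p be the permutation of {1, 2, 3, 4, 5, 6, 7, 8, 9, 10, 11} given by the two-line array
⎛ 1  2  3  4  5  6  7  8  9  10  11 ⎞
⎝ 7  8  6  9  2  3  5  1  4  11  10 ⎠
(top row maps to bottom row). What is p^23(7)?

8

Tracing 7 → 5 → … returns to 7 after 5 steps, so 7 lies in a 5-cycle (1, 7, 5, 2, 8).
Powers repeat with period 5 on this cycle, and 23 mod 5 = 3, so p^23(7) = p^3(7).
Advancing 3 steps from 7: 7 → 5 → 2 → 8.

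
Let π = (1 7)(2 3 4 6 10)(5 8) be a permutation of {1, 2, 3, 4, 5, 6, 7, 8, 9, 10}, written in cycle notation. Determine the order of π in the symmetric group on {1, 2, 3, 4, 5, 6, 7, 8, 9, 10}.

10

The disjoint cycles have lengths 5, 2, 2, 1.
Since disjoint cycles commute, ord(π) = lcm(5, 2, 2) = 10.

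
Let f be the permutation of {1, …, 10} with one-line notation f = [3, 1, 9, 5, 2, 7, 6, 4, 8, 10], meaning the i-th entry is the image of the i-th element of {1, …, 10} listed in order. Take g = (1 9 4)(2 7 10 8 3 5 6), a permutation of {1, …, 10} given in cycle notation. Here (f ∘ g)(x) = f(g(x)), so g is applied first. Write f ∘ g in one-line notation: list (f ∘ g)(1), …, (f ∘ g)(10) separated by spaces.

8 6 2 3 7 1 10 9 5 4

Chase each element through g then f: 1 → 9 → 8; 2 → 7 → 6; 3 → 5 → 2; 4 → 1 → 3; 5 → 6 → 7; 6 → 2 → 1; 7 → 10 → 10; 8 → 3 → 9; 9 → 4 → 5; 10 → 8 → 4.
Collecting the images, f ∘ g = [8 6 2 3 7 1 10 9 5 4].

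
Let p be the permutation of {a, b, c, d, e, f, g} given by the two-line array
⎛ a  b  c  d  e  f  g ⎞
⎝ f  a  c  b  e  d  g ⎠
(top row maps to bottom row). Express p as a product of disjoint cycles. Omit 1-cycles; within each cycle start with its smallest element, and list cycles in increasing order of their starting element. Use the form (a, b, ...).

From a: a → f → d → b → a, closing the cycle (a, f, d, b).
Continuing from each remaining unvisited element yields (a, f, d, b).

(a, f, d, b)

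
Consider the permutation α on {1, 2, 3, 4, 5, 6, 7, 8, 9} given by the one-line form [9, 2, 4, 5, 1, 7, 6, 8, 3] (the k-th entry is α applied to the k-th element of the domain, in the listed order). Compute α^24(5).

4

Tracing 5 → 1 → … returns to 5 after 5 steps, so 5 lies in a 5-cycle (1 9 3 4 5).
Since the cycle has length 5, α^24 acts on it the same as α^4 (24 mod 5 = 4).
Stepping 4 places around the cycle: 5 → 1 → 9 → 3 → 4.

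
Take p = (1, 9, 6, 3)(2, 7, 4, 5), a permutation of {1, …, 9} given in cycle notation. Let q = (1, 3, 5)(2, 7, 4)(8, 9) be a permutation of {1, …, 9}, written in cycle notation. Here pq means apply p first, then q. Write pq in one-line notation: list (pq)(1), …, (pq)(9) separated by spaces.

Chase each element through p then q: 1 → 9 → 8; 2 → 7 → 4; 3 → 1 → 3; 4 → 5 → 1; 5 → 2 → 7; 6 → 3 → 5; 7 → 4 → 2; 8 → 8 → 9; 9 → 6 → 6.
So pq in one-line form is 8 4 3 1 7 5 2 9 6.

8 4 3 1 7 5 2 9 6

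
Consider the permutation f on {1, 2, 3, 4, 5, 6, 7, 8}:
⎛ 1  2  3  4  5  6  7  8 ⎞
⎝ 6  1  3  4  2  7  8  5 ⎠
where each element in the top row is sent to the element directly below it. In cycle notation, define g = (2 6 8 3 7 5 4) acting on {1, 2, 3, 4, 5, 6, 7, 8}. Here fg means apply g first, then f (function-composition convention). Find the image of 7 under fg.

g(7) = 5, then f(5) = 2; composing gives (fg)(7) = 2.

2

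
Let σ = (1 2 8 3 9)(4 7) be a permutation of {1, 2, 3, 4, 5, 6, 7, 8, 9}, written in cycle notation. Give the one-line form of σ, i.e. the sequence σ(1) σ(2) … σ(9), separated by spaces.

2 8 9 7 5 6 4 3 1

Image by image: 1→2, 2→8, 3→9, 4→7, 5→5, 6→6, 7→4, 8→3, 9→1.
So the one-line form is 2 8 9 7 5 6 4 3 1.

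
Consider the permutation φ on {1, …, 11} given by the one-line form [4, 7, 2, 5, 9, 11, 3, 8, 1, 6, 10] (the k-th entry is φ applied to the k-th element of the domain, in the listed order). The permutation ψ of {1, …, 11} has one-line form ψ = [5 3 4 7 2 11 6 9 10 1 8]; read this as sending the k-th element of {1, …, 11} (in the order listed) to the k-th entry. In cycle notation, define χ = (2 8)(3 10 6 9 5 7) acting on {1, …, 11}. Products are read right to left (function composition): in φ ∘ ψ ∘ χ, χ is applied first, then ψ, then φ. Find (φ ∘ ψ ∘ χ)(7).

5

Apply the permutations in order: χ(7) = 3, then ψ(3) = 4, then φ(4) = 5. So (φ ∘ ψ ∘ χ)(7) = 5.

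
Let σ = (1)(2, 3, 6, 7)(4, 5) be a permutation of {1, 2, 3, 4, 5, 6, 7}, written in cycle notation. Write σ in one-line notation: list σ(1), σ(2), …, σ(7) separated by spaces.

1 3 6 5 4 7 2

Reading each image from the cycles: 1↦1, 2↦3, 3↦6, 4↦5, 5↦4, 6↦7, 7↦2.
So the one-line form is 1 3 6 5 4 7 2.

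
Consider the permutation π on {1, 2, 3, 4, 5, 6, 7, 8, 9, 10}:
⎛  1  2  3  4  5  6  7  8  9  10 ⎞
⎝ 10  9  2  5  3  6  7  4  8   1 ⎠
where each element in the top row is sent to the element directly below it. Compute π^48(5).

Tracing 5 → 3 → … returns to 5 after 6 steps, so 5 lies in a 6-cycle (2, 9, 8, 4, 5, 3).
Powers repeat with period 6 on this cycle, and 48 mod 6 = 0, so π^48(5) = π^0(5).
So π^48(5) = 5.

5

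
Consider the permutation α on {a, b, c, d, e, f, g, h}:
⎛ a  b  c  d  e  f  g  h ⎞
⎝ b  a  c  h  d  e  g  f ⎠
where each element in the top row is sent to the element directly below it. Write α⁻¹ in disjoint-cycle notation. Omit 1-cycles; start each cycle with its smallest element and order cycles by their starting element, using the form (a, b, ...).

(a, b)(d, e, f, h)

The cycle decomposition of α is (a, b)(d, h, f, e).
The inverse reverses every cycle; in canonical form, α⁻¹ = (a, b)(d, e, f, h).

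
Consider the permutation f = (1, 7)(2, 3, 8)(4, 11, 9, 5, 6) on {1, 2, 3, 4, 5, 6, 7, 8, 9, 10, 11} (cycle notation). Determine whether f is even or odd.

odd

The cycle lengths are 5, 3, 2, 1.
A cycle of length ℓ contributes ℓ−1 transpositions, so f is a product of 4 + 2 + 1 = 7 transpositions — odd.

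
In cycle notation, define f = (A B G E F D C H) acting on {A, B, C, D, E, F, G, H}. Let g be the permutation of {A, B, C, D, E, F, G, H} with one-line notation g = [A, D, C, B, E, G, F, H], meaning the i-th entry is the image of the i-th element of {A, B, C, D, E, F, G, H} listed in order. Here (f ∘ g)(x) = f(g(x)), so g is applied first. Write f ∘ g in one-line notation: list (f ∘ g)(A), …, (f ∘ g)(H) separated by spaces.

For each element, apply g then f: A → A → B; B → D → C; C → C → H; D → B → G; E → E → F; F → G → E; G → F → D; H → H → A.
Collecting the images, f ∘ g = [B C H G F E D A].

B C H G F E D A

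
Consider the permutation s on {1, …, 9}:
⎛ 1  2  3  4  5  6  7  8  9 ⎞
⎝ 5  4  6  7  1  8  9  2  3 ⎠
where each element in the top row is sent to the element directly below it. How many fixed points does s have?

No element satisfies s(x) = x, so there are 0 fixed points.

0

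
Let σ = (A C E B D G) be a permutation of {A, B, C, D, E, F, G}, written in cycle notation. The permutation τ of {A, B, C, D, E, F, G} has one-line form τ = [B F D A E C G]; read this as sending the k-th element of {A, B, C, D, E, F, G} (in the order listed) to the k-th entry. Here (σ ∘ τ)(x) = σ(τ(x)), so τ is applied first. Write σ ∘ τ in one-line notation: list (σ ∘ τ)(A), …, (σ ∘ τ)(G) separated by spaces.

D F G C B E A

(σ ∘ τ)(x) = σ(τ(x)). Computing each image: σ(τ(A)) = σ(B) = D, σ(τ(B)) = σ(F) = F, σ(τ(C)) = σ(D) = G, σ(τ(D)) = σ(A) = C, σ(τ(E)) = σ(E) = B, σ(τ(F)) = σ(C) = E, σ(τ(G)) = σ(G) = A.
Hence σ ∘ τ = [D F G C B E A].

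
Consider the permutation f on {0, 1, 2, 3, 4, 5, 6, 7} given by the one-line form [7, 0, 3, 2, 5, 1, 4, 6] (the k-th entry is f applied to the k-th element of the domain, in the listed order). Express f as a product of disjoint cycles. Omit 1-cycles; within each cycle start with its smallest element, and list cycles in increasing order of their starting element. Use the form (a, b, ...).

Start at 0 and follow images: 0 → 7 → 6 → 4 → 5 → 1 → 0, giving the cycle (0, 7, 6, 4, 5, 1).
Continuing from each remaining unvisited element yields (0, 7, 6, 4, 5, 1)(2, 3).

(0, 7, 6, 4, 5, 1)(2, 3)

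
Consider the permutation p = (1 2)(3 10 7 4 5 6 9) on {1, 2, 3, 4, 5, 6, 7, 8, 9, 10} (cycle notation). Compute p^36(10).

7

10 lies in the 7-cycle (3 10 7 4 5 6 9).
Since the cycle has length 7, p^36 acts on it the same as p^1 (36 mod 7 = 1).
Advancing 1 step from 10: 10 → 7.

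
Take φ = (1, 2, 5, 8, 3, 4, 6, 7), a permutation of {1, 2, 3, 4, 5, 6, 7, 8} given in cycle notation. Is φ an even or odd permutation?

The cycle lengths are 8.
A cycle is odd iff its length is even; φ has 1 even-length cycle, so sgn(φ) = (−1)^1 and φ is odd.

odd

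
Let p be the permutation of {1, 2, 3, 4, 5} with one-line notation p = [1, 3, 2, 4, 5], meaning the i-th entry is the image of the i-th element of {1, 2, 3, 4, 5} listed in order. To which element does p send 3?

3 is element number 3 of the domain, and entry number 3 of the one-line form is 2, so p(3) = 2.

2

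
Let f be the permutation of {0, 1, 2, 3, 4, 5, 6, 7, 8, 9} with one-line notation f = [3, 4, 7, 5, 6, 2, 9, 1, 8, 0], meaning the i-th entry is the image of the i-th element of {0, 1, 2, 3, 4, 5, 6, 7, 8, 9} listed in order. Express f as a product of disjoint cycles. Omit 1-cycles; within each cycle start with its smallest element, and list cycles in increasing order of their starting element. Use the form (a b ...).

Iterating f from 0 gives 0 → 3 → 5 → 2 → 7 → 1 → 4 → 6 → 9 → 0; that is the 9-cycle (0 3 5 2 7 1 4 6 9).
Continuing from each remaining unvisited element yields (0 3 5 2 7 1 4 6 9).

(0 3 5 2 7 1 4 6 9)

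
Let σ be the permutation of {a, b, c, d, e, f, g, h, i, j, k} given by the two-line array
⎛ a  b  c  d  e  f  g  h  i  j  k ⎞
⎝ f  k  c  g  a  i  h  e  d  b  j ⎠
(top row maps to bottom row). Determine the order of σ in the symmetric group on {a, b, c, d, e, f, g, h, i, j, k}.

21

Writing σ as disjoint cycles, the cycle lengths are 7, 3, 1.
The order is lcm(7, 3) = 21.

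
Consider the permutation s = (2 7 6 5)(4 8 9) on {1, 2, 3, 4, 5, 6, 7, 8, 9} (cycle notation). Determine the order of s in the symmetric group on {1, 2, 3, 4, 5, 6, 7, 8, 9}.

The cycle type of s is (4, 3, 1, 1).
The order is lcm(4, 3) = 12.

12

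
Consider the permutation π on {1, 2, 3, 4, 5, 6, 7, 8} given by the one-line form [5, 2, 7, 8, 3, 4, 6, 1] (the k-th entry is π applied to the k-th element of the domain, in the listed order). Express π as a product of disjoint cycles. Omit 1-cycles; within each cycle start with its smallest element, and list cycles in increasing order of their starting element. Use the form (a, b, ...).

(1, 5, 3, 7, 6, 4, 8)

From 1: 1 → 5 → 3 → 7 → 6 → 4 → 8 → 1, closing the cycle (1, 5, 3, 7, 6, 4, 8).
Continuing from each remaining unvisited element yields (1, 5, 3, 7, 6, 4, 8).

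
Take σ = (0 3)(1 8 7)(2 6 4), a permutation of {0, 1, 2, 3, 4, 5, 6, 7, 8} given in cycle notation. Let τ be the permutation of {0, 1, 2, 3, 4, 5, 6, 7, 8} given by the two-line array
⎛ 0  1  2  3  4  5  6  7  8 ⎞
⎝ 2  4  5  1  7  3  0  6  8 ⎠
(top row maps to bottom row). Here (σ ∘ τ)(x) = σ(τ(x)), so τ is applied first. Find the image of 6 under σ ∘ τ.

τ(6) = 0, then σ(0) = 3; composing gives (σ ∘ τ)(6) = 3.

3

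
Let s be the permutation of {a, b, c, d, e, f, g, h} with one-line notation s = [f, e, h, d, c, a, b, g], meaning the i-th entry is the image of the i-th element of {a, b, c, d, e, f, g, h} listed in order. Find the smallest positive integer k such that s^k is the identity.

Decomposing into disjoint cycles gives cycle lengths 5, 2, 1.
The order of s is the least common multiple of its cycle lengths: lcm(5, 2) = 10.

10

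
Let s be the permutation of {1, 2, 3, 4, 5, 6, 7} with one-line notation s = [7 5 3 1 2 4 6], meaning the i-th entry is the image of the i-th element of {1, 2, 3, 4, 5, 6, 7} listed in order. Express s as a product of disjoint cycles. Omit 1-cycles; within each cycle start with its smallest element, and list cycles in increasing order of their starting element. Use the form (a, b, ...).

Start at 1 and follow images: 1 → 7 → 6 → 4 → 1, giving the cycle (1, 7, 6, 4).
Repeating from the next unused element and collecting all non-trivial cycles gives (1, 7, 6, 4)(2, 5).

(1, 7, 6, 4)(2, 5)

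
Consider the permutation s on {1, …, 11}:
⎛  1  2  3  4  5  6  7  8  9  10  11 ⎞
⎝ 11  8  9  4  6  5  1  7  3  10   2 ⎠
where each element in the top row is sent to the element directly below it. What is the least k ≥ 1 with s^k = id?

10

Decomposing into disjoint cycles gives cycle lengths 5, 2, 2, 1, 1.
The order is lcm(5, 2, 2) = 10.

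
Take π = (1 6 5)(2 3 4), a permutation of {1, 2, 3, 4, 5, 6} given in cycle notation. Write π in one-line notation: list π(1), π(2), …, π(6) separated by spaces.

6 3 4 2 1 5

Each element maps to the next entry in its cycle (wrapping to the front): 1→6, 2→3, 3→4, 4→2, 5→1, 6→5.
So the one-line form is 6 3 4 2 1 5.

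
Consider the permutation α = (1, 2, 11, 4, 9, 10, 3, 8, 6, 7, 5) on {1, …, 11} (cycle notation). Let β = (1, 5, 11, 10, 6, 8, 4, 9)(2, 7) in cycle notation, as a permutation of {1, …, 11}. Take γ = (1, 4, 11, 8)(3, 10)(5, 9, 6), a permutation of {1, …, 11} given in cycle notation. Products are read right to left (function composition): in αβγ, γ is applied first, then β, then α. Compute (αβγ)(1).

10

Chase 1: γ(1) = 4; β(4) = 9; α(9) = 10. Hence (αβγ)(1) = 10.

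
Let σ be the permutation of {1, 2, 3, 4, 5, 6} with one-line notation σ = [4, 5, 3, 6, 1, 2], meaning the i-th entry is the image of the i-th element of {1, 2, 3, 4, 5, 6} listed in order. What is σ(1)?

4

1 is element number 1 of the domain, and entry number 1 of the one-line form is 4, so σ(1) = 4.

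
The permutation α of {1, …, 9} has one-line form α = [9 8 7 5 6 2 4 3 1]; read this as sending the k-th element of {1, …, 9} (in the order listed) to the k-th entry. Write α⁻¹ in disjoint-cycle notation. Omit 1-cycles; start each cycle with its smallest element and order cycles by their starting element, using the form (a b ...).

First write α in disjoint cycles: (1 9)(2 8 3 7 4 5 6).
Reversing each cycle (and rotating so the smallest element leads) gives α⁻¹ = (1 9)(2 6 5 4 7 3 8).

(1 9)(2 6 5 4 7 3 8)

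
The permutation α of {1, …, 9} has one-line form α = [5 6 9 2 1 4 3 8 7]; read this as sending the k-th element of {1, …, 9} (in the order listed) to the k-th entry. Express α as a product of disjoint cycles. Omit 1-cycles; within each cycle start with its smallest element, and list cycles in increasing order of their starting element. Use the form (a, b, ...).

Start at 1 and follow images: 1 → 5 → 1, giving the cycle (1, 5).
Continuing from each remaining unvisited element yields (1, 5)(2, 6, 4)(3, 9, 7).

(1, 5)(2, 6, 4)(3, 9, 7)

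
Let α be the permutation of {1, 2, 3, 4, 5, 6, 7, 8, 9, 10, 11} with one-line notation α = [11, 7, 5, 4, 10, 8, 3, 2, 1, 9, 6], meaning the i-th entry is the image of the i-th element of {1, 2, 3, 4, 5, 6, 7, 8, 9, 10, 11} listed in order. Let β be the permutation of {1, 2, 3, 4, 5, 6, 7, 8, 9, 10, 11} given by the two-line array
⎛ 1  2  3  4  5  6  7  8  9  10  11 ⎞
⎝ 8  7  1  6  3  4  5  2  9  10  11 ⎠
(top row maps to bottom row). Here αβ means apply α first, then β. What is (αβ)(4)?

6

(αβ)(4) = β(α(4)). α(4) = 4, then β(4) = 6. So (αβ)(4) = 6.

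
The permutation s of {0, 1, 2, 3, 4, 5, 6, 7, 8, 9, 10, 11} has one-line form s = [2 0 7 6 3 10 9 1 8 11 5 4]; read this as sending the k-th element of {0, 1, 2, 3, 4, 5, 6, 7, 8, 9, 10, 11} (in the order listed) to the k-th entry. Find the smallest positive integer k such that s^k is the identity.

Decomposing into disjoint cycles gives cycle lengths 5, 4, 2, 1.
The order is lcm(5, 4, 2) = 20.

20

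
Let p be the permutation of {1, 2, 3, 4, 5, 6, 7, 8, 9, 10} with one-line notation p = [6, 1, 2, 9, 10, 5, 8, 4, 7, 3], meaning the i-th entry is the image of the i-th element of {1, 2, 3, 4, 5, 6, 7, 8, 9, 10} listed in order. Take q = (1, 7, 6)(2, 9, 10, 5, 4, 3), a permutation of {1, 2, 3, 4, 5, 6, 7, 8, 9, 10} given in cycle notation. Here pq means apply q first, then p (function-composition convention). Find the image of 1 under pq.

8

q(1) = 7, then p(7) = 8; composing gives (pq)(1) = 8.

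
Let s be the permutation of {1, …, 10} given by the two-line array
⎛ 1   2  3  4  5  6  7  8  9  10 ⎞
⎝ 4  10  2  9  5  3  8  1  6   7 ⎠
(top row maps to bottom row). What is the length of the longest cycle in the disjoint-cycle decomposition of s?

Decomposing into disjoint cycles gives (1 4 9 6 3 2 10 7 8); the longest has length 9.

9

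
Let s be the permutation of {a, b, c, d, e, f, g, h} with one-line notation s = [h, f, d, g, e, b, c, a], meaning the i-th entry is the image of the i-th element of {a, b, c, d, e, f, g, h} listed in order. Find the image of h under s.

h is element number 8 of the domain, and entry number 8 of the one-line form is a, so s(h) = a.

a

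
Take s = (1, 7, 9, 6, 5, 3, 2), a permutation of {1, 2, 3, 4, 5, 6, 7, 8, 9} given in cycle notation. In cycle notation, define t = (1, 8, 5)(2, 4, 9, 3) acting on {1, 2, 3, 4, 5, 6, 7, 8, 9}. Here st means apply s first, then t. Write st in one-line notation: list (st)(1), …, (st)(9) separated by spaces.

Chase each element through s then t: 1 → 7 → 7; 2 → 1 → 8; 3 → 2 → 4; 4 → 4 → 9; 5 → 3 → 2; 6 → 5 → 1; 7 → 9 → 3; 8 → 8 → 5; 9 → 6 → 6.
So st in one-line form is 7 8 4 9 2 1 3 5 6.

7 8 4 9 2 1 3 5 6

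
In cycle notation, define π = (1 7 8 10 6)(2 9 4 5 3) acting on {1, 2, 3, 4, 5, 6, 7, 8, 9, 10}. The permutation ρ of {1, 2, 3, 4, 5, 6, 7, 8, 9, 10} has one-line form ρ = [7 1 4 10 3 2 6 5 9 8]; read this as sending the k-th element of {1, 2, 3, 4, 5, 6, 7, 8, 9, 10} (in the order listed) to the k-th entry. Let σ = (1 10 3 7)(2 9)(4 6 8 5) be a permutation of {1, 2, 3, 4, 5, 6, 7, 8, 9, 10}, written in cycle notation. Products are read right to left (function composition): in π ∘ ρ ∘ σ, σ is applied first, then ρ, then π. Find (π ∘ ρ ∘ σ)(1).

10

(π ∘ ρ ∘ σ)(1) = π(ρ(σ(1))). σ(1) = 10, then ρ(10) = 8, then π(8) = 10, so the result is 10.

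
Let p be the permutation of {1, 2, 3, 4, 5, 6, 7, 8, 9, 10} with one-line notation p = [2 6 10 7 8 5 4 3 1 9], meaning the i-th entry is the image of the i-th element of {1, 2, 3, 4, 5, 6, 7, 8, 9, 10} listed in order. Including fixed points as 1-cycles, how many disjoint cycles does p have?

The cycle decomposition is (1, 2, 6, 5, 8, 3, 10, 9)(4, 7), which has 2 cycles (counting 1-cycles).

2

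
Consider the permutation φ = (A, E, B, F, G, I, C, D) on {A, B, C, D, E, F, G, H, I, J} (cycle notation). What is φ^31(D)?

D lies in the 8-cycle (A, E, B, F, G, I, C, D).
On an 8-cycle, φ^8 is the identity, so φ^31 = φ^7 there (31 ≡ 7 mod 8).
Advancing 7 steps from D: D → A → E → B → F → G → I → C.

C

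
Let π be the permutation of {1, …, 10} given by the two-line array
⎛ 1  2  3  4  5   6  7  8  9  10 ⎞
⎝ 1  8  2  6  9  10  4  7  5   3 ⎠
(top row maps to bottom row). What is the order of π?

Decomposing into disjoint cycles gives cycle lengths 7, 2, 1.
The order of π is the least common multiple of its cycle lengths: lcm(7, 2) = 14.

14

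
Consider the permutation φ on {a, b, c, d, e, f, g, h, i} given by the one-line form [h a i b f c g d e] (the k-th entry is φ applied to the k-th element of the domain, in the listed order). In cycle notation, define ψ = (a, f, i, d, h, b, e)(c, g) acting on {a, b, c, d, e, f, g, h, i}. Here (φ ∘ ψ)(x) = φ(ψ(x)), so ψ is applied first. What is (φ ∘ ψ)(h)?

ψ(h) = b, then φ(b) = a; composing gives (φ ∘ ψ)(h) = a.

a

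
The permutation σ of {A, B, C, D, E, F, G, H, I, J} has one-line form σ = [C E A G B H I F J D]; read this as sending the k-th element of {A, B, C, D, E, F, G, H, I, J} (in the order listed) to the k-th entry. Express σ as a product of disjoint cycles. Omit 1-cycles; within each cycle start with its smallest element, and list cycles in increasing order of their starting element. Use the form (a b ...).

Start at A and follow images: A → C → A, giving the cycle (A C).
Repeating from the next unused element and collecting all non-trivial cycles gives (A C)(B E)(D G I J)(F H).

(A C)(B E)(D G I J)(F H)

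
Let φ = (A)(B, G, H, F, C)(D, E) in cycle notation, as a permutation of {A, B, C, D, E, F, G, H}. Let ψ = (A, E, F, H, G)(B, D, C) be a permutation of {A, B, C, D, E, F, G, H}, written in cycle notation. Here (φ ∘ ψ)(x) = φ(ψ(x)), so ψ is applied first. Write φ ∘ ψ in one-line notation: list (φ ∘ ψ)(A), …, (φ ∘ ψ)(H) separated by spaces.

(φ ∘ ψ)(x) = φ(ψ(x)). Computing each image: φ(ψ(A)) = φ(E) = D, φ(ψ(B)) = φ(D) = E, φ(ψ(C)) = φ(B) = G, φ(ψ(D)) = φ(C) = B, φ(ψ(E)) = φ(F) = C, φ(ψ(F)) = φ(H) = F, φ(ψ(G)) = φ(A) = A, φ(ψ(H)) = φ(G) = H.
Hence φ ∘ ψ = [D E G B C F A H].

D E G B C F A H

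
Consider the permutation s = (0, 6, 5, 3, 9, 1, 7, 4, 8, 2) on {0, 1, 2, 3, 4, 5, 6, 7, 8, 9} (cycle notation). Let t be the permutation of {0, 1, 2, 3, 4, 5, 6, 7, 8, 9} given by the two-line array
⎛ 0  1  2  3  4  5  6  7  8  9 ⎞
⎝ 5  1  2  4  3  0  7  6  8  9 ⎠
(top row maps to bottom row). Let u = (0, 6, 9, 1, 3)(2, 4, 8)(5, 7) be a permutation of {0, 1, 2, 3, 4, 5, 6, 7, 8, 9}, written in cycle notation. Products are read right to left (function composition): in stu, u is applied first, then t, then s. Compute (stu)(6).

(stu)(6) = s(t(u(6))). u(6) = 9, then t(9) = 9, then s(9) = 1, so the result is 1.

1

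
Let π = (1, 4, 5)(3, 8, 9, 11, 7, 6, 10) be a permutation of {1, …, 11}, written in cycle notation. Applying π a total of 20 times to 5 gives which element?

4

5 lies in the 3-cycle (1, 4, 5).
Since the cycle has length 3, π^20 acts on it the same as π^2 (20 mod 3 = 2).
Advancing 2 steps from 5: 5 → 1 → 4.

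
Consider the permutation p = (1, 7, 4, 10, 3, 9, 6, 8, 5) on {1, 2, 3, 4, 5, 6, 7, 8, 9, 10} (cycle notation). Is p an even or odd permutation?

The cycle lengths are 9, 1.
A cycle of length ℓ contributes ℓ−1 transpositions, so p is a product of 8 transpositions — even.

even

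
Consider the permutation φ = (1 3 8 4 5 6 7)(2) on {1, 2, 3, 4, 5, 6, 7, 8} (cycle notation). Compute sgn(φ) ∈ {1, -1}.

The cycle lengths are 7, 1.
A cycle is odd iff its length is even; φ has 0 even-length cycles, so sgn(φ) = (−1)^0 and φ is even.

1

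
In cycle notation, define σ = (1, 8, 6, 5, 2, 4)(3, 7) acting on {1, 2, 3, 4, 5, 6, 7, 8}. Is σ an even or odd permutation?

The cycle lengths are 6, 2.
A cycle of length ℓ contributes ℓ−1 transpositions, so σ is a product of 5 + 1 = 6 transpositions — even.

even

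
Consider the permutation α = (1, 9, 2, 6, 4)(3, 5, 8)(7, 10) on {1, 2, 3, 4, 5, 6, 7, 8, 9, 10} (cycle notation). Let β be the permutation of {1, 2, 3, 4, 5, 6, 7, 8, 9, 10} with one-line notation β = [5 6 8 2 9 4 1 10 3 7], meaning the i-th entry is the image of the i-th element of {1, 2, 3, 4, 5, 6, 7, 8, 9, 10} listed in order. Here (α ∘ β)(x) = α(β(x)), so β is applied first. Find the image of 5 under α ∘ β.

2

β(5) = 9, then α(9) = 2; composing gives (α ∘ β)(5) = 2.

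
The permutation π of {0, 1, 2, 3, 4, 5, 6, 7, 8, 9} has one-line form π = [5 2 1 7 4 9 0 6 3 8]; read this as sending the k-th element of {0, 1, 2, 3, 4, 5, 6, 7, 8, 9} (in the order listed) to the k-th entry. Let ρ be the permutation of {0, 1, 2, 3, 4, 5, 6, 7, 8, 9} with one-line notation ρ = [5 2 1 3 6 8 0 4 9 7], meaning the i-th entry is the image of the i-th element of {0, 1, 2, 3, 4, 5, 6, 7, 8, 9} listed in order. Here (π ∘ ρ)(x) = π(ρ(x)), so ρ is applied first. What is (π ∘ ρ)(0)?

ρ(0) = 5, then π(5) = 9; composing gives (π ∘ ρ)(0) = 9.

9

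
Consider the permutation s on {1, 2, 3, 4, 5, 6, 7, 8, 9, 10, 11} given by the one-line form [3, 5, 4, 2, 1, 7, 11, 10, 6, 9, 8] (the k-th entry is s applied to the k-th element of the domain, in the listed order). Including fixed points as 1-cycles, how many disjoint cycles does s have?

The cycle decomposition is (1 3 4 2 5)(6 7 11 8 10 9), which has 2 cycles (counting 1-cycles).

2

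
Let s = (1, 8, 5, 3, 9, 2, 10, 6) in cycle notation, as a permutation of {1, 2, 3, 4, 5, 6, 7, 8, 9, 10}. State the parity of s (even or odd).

odd

The cycle lengths are 8, 1, 1.
A cycle of length ℓ contributes ℓ−1 transpositions, so s is a product of 7 transpositions — odd.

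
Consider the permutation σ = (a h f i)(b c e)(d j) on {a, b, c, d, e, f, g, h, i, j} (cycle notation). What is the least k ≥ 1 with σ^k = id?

The disjoint cycles have lengths 4, 3, 2, 1.
The order is lcm(4, 3, 2) = 12.

12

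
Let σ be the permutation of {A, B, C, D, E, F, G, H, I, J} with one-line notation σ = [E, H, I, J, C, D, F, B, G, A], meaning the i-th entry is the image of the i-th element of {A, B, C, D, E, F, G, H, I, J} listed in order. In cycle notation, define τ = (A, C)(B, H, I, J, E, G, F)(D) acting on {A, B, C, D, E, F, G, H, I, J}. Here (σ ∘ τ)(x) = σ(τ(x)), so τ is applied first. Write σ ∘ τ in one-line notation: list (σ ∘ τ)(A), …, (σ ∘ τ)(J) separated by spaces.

(σ ∘ τ)(x) = σ(τ(x)). Computing each image: σ(τ(A)) = σ(C) = I, σ(τ(B)) = σ(H) = B, σ(τ(C)) = σ(A) = E, σ(τ(D)) = σ(D) = J, σ(τ(E)) = σ(G) = F, σ(τ(F)) = σ(B) = H, σ(τ(G)) = σ(F) = D, σ(τ(H)) = σ(I) = G, σ(τ(I)) = σ(J) = A, σ(τ(J)) = σ(E) = C.
Hence σ ∘ τ = [I B E J F H D G A C].

I B E J F H D G A C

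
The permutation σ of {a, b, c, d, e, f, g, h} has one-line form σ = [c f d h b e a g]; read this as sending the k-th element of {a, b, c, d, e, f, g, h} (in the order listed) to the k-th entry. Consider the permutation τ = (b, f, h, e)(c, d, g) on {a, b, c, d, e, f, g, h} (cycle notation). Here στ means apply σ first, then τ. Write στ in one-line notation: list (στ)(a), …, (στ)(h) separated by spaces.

d h g e f b a c

(στ)(x) = τ(σ(x)). Computing each image: τ(σ(a)) = τ(c) = d, τ(σ(b)) = τ(f) = h, τ(σ(c)) = τ(d) = g, τ(σ(d)) = τ(h) = e, τ(σ(e)) = τ(b) = f, τ(σ(f)) = τ(e) = b, τ(σ(g)) = τ(a) = a, τ(σ(h)) = τ(g) = c.
Hence στ = [d h g e f b a c].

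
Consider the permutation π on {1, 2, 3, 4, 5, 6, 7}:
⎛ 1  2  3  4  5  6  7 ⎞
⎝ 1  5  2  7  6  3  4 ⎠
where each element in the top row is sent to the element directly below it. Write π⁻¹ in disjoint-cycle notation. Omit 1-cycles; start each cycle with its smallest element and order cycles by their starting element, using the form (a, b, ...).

First write π in disjoint cycles: (2, 5, 6, 3)(4, 7).
Reversing each cycle (and rotating so the smallest element leads) gives π⁻¹ = (2, 3, 6, 5)(4, 7).

(2, 3, 6, 5)(4, 7)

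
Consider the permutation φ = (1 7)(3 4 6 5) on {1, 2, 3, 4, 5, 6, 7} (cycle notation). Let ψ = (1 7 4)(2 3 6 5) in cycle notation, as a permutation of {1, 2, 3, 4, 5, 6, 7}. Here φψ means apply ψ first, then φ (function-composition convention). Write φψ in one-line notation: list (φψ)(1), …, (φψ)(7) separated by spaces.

1 4 5 7 2 3 6

For each element, apply ψ then φ: 1 → 7 → 1; 2 → 3 → 4; 3 → 6 → 5; 4 → 1 → 7; 5 → 2 → 2; 6 → 5 → 3; 7 → 4 → 6.
So φψ in one-line form is 1 4 5 7 2 3 6.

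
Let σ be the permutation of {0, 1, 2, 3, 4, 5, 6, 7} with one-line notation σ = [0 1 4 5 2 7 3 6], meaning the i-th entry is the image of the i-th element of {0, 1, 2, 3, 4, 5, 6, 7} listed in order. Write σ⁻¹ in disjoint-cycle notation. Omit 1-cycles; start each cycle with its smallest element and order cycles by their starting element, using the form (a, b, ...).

(2, 4)(3, 6, 7, 5)

The cycle decomposition of σ is (2, 4)(3, 5, 7, 6).
Reversing each cycle (and rotating so the smallest element leads) gives σ⁻¹ = (2, 4)(3, 6, 7, 5).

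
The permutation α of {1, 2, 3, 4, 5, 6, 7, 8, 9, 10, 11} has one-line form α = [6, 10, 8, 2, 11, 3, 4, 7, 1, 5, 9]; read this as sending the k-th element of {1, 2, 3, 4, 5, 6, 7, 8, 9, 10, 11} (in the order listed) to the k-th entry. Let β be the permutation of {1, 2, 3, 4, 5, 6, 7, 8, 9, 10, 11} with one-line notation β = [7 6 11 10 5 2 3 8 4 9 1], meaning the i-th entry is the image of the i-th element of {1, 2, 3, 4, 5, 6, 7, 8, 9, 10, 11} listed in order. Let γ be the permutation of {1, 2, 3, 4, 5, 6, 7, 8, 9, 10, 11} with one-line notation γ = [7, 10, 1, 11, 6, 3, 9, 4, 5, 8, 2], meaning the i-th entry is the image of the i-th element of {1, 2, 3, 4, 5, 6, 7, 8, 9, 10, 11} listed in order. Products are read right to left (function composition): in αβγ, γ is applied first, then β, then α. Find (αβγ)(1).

(αβγ)(1) = α(β(γ(1))). γ(1) = 7, then β(7) = 3, then α(3) = 8, so the result is 8.

8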